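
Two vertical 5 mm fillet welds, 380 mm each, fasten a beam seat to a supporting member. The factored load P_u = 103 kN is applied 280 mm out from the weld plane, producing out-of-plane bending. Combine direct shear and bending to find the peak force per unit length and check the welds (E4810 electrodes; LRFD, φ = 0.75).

f_max ≈ 614 N/mm; adequate

E48XX → F_EXX = 480 MPa.
L_w = 2 × 380 = 760 mm; section modulus (unit throat) S = 2 × L²/6 = 48130 mm².
Direct shear f_v = P/L_w = 103×10³/760 = 135.5 N/mm.
Moment M = P × e = 103×10³ × 280 = 28840000 N·mm; bending f_b = M/S = 599.2 N/mm.
f_max = √(f_v² + f_b²) = √(135.5² + 599.2²) = 614.3 N/mm.
φr_n = 0.75 × 0.6 × 480 × (0.707 × 5) = 763.6 N/mm → adequate.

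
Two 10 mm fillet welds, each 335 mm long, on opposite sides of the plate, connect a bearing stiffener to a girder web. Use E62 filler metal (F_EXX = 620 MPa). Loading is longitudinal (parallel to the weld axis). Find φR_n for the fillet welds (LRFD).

Effective throat t_e = 0.707 × 10 = 7.07 mm.
Total length L = 670 mm; A_we = 7.07 × 670 = 4737 mm².
F_nw = 0.6 F_EXX = 0.6 × 620 = 372 MPa.
φR_n = 0.75 × 372 × 4737 × 10⁻³ = 1322 kN.

φR_n ≈ 1320 kN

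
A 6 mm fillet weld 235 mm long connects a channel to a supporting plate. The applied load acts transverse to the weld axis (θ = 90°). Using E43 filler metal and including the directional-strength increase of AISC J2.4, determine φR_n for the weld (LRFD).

E43XX → F_EXX = 430 MPa.
t_e = 0.707 × 6 = 4.242 mm; A_we = 4.242 × 235 = 996.9 mm².
Directional factor: 1.0 + 0.5 sin^1.5(90°) = 1.5.
F_nw = 0.6 × 430 × 1.5 = 387 MPa.
φR_n = 0.75 × 387 × 996.9 × 10⁻³ = 289.3 kN.

φR_n ≈ 289 kN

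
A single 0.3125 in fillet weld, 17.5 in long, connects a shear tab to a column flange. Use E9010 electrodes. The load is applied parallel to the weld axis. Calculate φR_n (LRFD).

φR_n ≈ 157 kip

E90XX → F_EXX = 90 ksi.
Effective throat t_e = 0.707 × 0.3125 = 0.2209 in.
Total length L = 17.5 in; A_we = 0.2209 × 17.5 = 3.866 in².
F_nw = 0.6 F_EXX = 0.6 × 90 = 54 ksi.
φR_n = 0.75 × 54 × 3.866 = 156.6 kip.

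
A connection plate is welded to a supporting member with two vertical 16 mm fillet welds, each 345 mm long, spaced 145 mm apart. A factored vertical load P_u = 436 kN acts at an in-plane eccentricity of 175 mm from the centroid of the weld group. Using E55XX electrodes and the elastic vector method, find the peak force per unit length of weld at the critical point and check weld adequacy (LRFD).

f_max ≈ 1710 N/mm; adequate

E55XX → F_EXX = 550 MPa.
Total weld length L_w = 690 mm. Treat welds as unit-width lines.
Polar moment about centroid: J = 2[d³/12 + d(b/2)²] = 2[345³/12 + 345×72.5²] = 10470000 mm³.
Direct shear f_v = P/L_w = 436×10³ / 690 = 631.9 N/mm (vertical).
Torsion M = P·e = 436×10³ × 175 = 76300000 N·mm.
Critical point at (x, y) = (72.5, 172.5) from centroid. f_tx = M·y/J = 1257 N/mm; f_ty = M·x/J = 528.3 N/mm.
Resultant f_max = √[f_tx² + (f_v + f_ty)²] = √[1257² + (631.9 + 528.3)²] = 1711 N/mm.
Capacity per unit length: φr_n = 0.75 × 0.6 × 550 × (0.707 × 16) = 2800 N/mm.
1711 ≤ 2800 → adequate.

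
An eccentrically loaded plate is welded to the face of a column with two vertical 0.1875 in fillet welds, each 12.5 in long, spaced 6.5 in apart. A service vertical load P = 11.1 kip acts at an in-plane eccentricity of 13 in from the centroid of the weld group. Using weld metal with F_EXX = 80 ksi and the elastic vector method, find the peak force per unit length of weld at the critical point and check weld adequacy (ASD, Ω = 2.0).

Total weld length L_w = 25 in. Treat welds as unit-width lines.
Polar moment about centroid: J = 2[d³/12 + d(b/2)²] = 2[12.5³/12 + 12.5×3.25²] = 589.6 in³.
Direct shear f_v = P/L_w = 11.1 / 25 = 0.444 kip/in (vertical).
Torsion M = P·e = 11.1 × 13 = 144.3 kip·in.
Critical point at (x, y) = (3.25, 6.25) from centroid. f_tx = M·y/J = 1.53 kip/in; f_ty = M·x/J = 0.7954 kip/in.
Resultant f_max = √[f_tx² + (f_v + f_ty)²] = √[1.53² + (0.444 + 0.7954)²] = 1.969 kip/in.
Capacity per unit length: r_n/Ω = (1/2.0) × 0.6 × 80 × (0.707 × 0.1875) = 3.181 kip/in.
1.969 ≤ 3.181 → adequate.

f_max ≈ 1.97 kip/in; adequate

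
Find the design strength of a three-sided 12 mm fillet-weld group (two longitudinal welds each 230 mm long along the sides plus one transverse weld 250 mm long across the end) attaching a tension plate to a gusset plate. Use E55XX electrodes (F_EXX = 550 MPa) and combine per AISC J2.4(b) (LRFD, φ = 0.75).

φR_n ≈ 1610 kN

t_e = 0.707 × 12 = 8.484 mm.
R_nwl = 0.6 × 550 × 8.484 × 460 × 10⁻³ = 1288 kN (longitudinal, 2 welds).
R_nwt = 0.6 × 550 × 8.484 × 250 × 10⁻³ = 699.9 kN (transverse, base value).
(i) R_nwl + R_nwt = 1988 kN; (ii) 0.85 R_nwl + 1.5 R_nwt = 2145 kN.
R_n = max = 2145 kN [governs: (ii)]; φR_n = 1608 kN.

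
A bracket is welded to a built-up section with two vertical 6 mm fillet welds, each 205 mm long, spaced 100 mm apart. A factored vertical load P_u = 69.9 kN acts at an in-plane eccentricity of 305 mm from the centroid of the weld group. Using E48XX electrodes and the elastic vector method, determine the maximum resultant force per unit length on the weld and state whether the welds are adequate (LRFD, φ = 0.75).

f_max ≈ 1070 N/mm; NOT adequate

E48XX → F_EXX = 480 MPa.
Total weld length L_w = 410 mm. Treat welds as unit-width lines.
Polar moment about centroid: J = 2[d³/12 + d(b/2)²] = 2[205³/12 + 205×50²] = 2461000 mm³.
Direct shear f_v = P/L_w = 69.9×10³ / 410 = 170.5 N/mm (vertical).
Torsion M = P·e = 69.9×10³ × 305 = 21320000 N·mm.
Critical point at (x, y) = (50, 102.5) from centroid. f_tx = M·y/J = 888 N/mm; f_ty = M·x/J = 433.2 N/mm.
Resultant f_max = √[f_tx² + (f_v + f_ty)²] = √[888² + (170.5 + 433.2)²] = 1074 N/mm.
Capacity per unit length: φr_n = 0.75 × 0.6 × 480 × (0.707 × 6) = 916.3 N/mm.
1074 > 916.3 → NOT adequate.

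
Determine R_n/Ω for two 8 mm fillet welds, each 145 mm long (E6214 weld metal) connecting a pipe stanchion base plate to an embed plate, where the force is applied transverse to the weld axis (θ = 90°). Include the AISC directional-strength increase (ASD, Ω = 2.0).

R_n/Ω ≈ 458 kN

E62XX → F_EXX = 620 MPa.
t_e = 0.707 × 8 = 5.656 mm; A_we = 5.656 × 290 = 1640 mm².
Directional factor: 1.0 + 0.5 sin^1.5(90°) = 1.5.
F_nw = 0.6 × 620 × 1.5 = 558 MPa.
R_n/Ω = (558 × 1640) / 2.0 × 10⁻³ = 457.6 kN.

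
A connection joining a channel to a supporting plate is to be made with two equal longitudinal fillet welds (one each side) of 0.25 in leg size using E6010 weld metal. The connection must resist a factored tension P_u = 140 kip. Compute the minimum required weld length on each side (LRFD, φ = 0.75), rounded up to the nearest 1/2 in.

E60XX → F_EXX = 60 ksi.
Throat t_e = 0.707 × 0.25 = 0.1767 in.
φr_n = 0.75 × 0.6 × 60 × 0.1767 = 4.772 kip/in.
L_req = P_u / φr_n = 140 / 4.772 = 29.34 in total.
Per side: 29.34 / 2 = 14.67 in.
Round up → use L = 15 in on each side.

L = 15 in on each side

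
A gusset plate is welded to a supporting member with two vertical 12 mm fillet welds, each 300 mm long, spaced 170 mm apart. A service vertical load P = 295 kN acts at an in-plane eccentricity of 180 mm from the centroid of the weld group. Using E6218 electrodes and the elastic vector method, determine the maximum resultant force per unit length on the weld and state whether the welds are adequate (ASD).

E62XX → F_EXX = 620 MPa.
Total weld length L_w = 600 mm. Treat welds as unit-width lines.
Polar moment about centroid: J = 2[d³/12 + d(b/2)²] = 2[300³/12 + 300×85²] = 8835000 mm³.
Direct shear f_v = P/L_w = 295×10³ / 600 = 491.7 N/mm (vertical).
Torsion M = P·e = 295×10³ × 180 = 53100000 N·mm.
Critical point at (x, y) = (85, 150) from centroid. f_tx = M·y/J = 901.5 N/mm; f_ty = M·x/J = 510.9 N/mm.
Resultant f_max = √[f_tx² + (f_v + f_ty)²] = √[901.5² + (491.7 + 510.9)²] = 1348 N/mm.
Capacity per unit length: r_n/Ω = (1/2.0) × 0.6 × 620 × (0.707 × 12) = 1578 N/mm.
1348 ≤ 1578 → adequate.

f_max ≈ 1350 N/mm; adequate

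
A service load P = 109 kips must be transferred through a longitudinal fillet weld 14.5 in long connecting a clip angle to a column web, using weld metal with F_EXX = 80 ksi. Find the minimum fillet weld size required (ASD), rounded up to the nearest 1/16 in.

w = 1/2 in

Total weld length L = 14.5 in.
Required throat t_e = P × Ω / (0.6 F_EXX × L) = 109 × 2.0 / (0.6 × 80 × 14.5) = 0.3132 in.
Required leg w = t_e / 0.707 = 0.443 in → use 1/2 in.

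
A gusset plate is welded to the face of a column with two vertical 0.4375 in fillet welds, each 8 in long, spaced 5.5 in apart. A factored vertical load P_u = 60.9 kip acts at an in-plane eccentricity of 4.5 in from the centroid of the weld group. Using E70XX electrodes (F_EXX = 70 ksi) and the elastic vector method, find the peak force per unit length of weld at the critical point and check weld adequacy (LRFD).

Total weld length L_w = 16 in. Treat welds as unit-width lines.
Polar moment about centroid: J = 2[d³/12 + d(b/2)²] = 2[8³/12 + 8×2.75²] = 206.3 in³.
Direct shear f_v = P/L_w = 60.9 / 16 = 3.806 kip/in (vertical).
Torsion M = P·e = 60.9 × 4.5 = 274.05 kip·in.
Critical point at (x, y) = (2.75, 4) from centroid. f_tx = M·y/J = 5.313 kip/in; f_ty = M·x/J = 3.653 kip/in.
Resultant f_max = √[f_tx² + (f_v + f_ty)²] = √[5.313² + (3.806 + 3.653)²] = 9.157 kip/in.
Capacity per unit length: φr_n = 0.75 × 0.6 × 70 × (0.707 × 0.4375) = 9.743 kip/in.
9.157 ≤ 9.743 → adequate.

f_max ≈ 9.16 kip/in; adequate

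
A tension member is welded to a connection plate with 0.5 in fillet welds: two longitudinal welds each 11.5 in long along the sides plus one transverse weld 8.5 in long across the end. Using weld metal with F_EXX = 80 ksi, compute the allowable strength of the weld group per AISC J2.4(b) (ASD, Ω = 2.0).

t_e = 0.707 × 0.5 = 0.3535 in.
R_nwl = 0.6 × 80 × 0.3535 × 23 = 390.3 kip (longitudinal, 2 welds).
R_nwt = 0.6 × 80 × 0.3535 × 8.5 = 144.2 kip (transverse, base value).
(i) R_nwl + R_nwt = 534.5 kip; (ii) 0.85 R_nwl + 1.5 R_nwt = 548.1 kip.
R_n = max = 548.1 kip [governs: (ii)]; R_n/Ω = 274 kip.

R_n/Ω ≈ 274 kip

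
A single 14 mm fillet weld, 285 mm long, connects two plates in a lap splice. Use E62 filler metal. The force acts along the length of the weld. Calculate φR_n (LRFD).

E62XX → F_EXX = 620 MPa.
Effective throat t_e = 0.707 × 14 = 9.898 mm.
Total length L = 285 mm; A_we = 9.898 × 285 = 2821 mm².
F_nw = 0.6 F_EXX = 0.6 × 620 = 372 MPa.
φR_n = 0.75 × 372 × 2821 × 10⁻³ = 787 kN.

φR_n ≈ 787 kN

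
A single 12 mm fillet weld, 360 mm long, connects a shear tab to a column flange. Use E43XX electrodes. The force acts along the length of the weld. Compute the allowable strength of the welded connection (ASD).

E43XX → F_EXX = 430 MPa.
Effective throat t_e = 0.707 × 12 = 8.484 mm.
Total length L = 360 mm; A_we = 8.484 × 360 = 3054 mm².
F_nw = 0.6 F_EXX = 0.6 × 430 = 258 MPa.
R_n = 258 × 3054 × 10⁻³ = 788 kN; R_n/Ω = 788/2.0 = 394 kN.

R_n/Ω ≈ 394 kN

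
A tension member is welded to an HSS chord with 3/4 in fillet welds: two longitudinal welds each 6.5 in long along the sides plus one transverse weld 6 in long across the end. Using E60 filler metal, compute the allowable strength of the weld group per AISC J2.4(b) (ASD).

E60XX → F_EXX = 60 ksi.
t_e = 0.707 × 0.75 = 0.5302 in.
R_nwl = 0.6 × 60 × 0.5302 × 13 = 248.2 kips (longitudinal, 2 welds).
R_nwt = 0.6 × 60 × 0.5302 × 6 = 114.5 kips (transverse, base value).
(i) R_nwl + R_nwt = 362.7 kips; (ii) 0.85 R_nwl + 1.5 R_nwt = 382.7 kips.
R_n = max = 382.7 kips [governs: (ii)]; R_n/Ω = 191.4 kips.

R_n/Ω ≈ 191 kips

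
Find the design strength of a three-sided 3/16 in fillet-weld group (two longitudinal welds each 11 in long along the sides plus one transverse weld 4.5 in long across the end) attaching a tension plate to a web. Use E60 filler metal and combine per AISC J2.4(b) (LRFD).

φR_n ≈ 94.8 kips

E60XX → F_EXX = 60 ksi.
t_e = 0.707 × 0.1875 = 0.1326 in.
R_nwl = 0.6 × 60 × 0.1326 × 22 = 105 kips (longitudinal, 2 welds).
R_nwt = 0.6 × 60 × 0.1326 × 4.5 = 21.48 kips (transverse, base value).
(i) R_nwl + R_nwt = 126.5 kips; (ii) 0.85 R_nwl + 1.5 R_nwt = 121.5 kips.
R_n = max = 126.5 kips [governs: (i)]; φR_n = 94.85 kips.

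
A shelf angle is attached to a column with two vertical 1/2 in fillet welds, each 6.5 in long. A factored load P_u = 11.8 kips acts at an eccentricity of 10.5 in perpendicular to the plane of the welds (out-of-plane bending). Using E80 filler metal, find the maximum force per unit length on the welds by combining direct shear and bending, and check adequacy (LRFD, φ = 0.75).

f_max ≈ 8.84 kip/in; adequate

E80XX → F_EXX = 80 ksi.
L_w = 2 × 6.5 = 13 in; section modulus (unit throat) S = 2 × L²/6 = 14.08 in².
Direct shear f_v = P/L_w = 11.8/13 = 0.9077 kip/in.
Moment M = P × e = 11.8 × 10.5 = 123.9 kip·in; bending f_b = M/S = 8.798 kip/in.
f_max = √(f_v² + f_b²) = √(0.9077² + 8.798²) = 8.844 kip/in.
φr_n = 0.75 × 0.6 × 80 × (0.707 × 0.5) = 12.73 kip/in → adequate.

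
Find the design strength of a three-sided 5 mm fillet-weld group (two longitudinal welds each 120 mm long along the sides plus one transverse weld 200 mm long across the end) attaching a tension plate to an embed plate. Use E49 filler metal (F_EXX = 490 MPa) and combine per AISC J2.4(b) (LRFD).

t_e = 0.707 × 5 = 3.535 mm.
R_nwl = 0.6 × 490 × 3.535 × 240 × 10⁻³ = 249.4 kN (longitudinal, 2 welds).
R_nwt = 0.6 × 490 × 3.535 × 200 × 10⁻³ = 207.9 kN (transverse, base value).
(i) R_nwl + R_nwt = 457.3 kN; (ii) 0.85 R_nwl + 1.5 R_nwt = 523.8 kN.
R_n = max = 523.8 kN [governs: (ii)]; φR_n = 392.9 kN.

φR_n ≈ 393 kN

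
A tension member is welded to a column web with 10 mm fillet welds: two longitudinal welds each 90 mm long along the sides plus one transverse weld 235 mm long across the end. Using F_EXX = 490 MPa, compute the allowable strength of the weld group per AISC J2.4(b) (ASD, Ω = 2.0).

R_n/Ω ≈ 525 kN

t_e = 0.707 × 10 = 7.07 mm.
R_nwl = 0.6 × 490 × 7.07 × 180 × 10⁻³ = 374.1 kN (longitudinal, 2 welds).
R_nwt = 0.6 × 490 × 7.07 × 235 × 10⁻³ = 488.5 kN (transverse, base value).
(i) R_nwl + R_nwt = 862.6 kN; (ii) 0.85 R_nwl + 1.5 R_nwt = 1051 kN.
R_n = max = 1051 kN [governs: (ii)]; R_n/Ω = 525.4 kN.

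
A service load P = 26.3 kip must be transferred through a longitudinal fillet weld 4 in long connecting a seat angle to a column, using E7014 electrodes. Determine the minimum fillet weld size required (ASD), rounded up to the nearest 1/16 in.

w = 1/2 in

E70XX → F_EXX = 70 ksi.
Total weld length L = 4 in.
Required throat t_e = P × Ω / (0.6 F_EXX × L) = 26.3 × 2.0 / (0.6 × 70 × 4) = 0.3131 in.
Required leg w = t_e / 0.707 = 0.4429 in → use 1/2 in.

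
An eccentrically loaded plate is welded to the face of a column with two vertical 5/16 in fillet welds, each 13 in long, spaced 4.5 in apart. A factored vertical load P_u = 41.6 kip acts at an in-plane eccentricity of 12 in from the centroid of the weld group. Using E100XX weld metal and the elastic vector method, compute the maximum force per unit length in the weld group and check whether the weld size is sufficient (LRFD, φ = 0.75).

f_max ≈ 7.57 kip/in; adequate

E100XX → F_EXX = 100 ksi.
Total weld length L_w = 26 in. Treat welds as unit-width lines.
Polar moment about centroid: J = 2[d³/12 + d(b/2)²] = 2[13³/12 + 13×2.25²] = 497.8 in³.
Direct shear f_v = P/L_w = 41.6 / 26 = 1.6 kip/in (vertical).
Torsion M = P·e = 41.6 × 12 = 499.2 kip·in.
Critical point at (x, y) = (2.25, 6.5) from centroid. f_tx = M·y/J = 6.518 kip/in; f_ty = M·x/J = 2.256 kip/in.
Resultant f_max = √[f_tx² + (f_v + f_ty)²] = √[6.518² + (1.6 + 2.256)²] = 7.574 kip/in.
Capacity per unit length: φr_n = 0.75 × 0.6 × 100 × (0.707 × 0.3125) = 9.942 kip/in.
7.574 ≤ 9.942 → adequate.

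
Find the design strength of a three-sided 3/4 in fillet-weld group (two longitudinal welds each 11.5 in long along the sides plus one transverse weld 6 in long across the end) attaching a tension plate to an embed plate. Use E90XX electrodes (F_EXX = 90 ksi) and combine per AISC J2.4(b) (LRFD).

φR_n ≈ 623 kip

t_e = 0.707 × 0.75 = 0.5302 in.
R_nwl = 0.6 × 90 × 0.5302 × 23 = 658.6 kip (longitudinal, 2 welds).
R_nwt = 0.6 × 90 × 0.5302 × 6 = 171.8 kip (transverse, base value).
(i) R_nwl + R_nwt = 830.4 kip; (ii) 0.85 R_nwl + 1.5 R_nwt = 817.5 kip.
R_n = max = 830.4 kip [governs: (i)]; φR_n = 622.8 kip.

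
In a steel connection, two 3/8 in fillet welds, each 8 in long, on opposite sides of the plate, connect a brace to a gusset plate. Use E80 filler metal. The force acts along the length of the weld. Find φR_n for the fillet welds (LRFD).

φR_n ≈ 153 kips

E80XX → F_EXX = 80 ksi.
Effective throat t_e = 0.707 × 0.375 = 0.2651 in.
Total length L = 16 in; A_we = 0.2651 × 16 = 4.242 in².
F_nw = 0.6 F_EXX = 0.6 × 80 = 48 ksi.
φR_n = 0.75 × 48 × 4.242 = 152.7 kips.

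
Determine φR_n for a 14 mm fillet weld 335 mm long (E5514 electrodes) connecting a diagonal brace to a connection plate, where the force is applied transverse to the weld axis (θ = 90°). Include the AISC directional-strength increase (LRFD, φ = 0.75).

E55XX → F_EXX = 550 MPa.
t_e = 0.707 × 14 = 9.898 mm; A_we = 9.898 × 335 = 3316 mm².
Directional factor: 1.0 + 0.5 sin^1.5(90°) = 1.5.
F_nw = 0.6 × 550 × 1.5 = 495 MPa.
φR_n = 0.75 × 495 × 3316 × 10⁻³ = 1231 kN.

φR_n ≈ 1230 kN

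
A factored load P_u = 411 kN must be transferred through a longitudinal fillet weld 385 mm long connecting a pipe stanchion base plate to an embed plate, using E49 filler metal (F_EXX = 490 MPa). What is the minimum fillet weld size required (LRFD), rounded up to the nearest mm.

w = 7 mm

Total weld length L = 385 mm.
Required throat t_e = P_u / (φ × 0.6 F_EXX × L) = 411 / (0.75 × 0.6 × 490 × 385 × 10⁻³) = 4.841 mm.
Required leg w = t_e / 0.707 = 6.848 mm → use 7 mm.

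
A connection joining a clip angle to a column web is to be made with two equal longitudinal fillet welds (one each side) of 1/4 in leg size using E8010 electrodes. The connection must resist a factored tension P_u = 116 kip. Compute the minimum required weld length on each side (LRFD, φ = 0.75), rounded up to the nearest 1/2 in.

L = 9.5 in on each side

E80XX → F_EXX = 80 ksi.
Throat t_e = 0.707 × 0.25 = 0.1767 in.
φr_n = 0.75 × 0.6 × 80 × 0.1767 = 6.363 kip/in.
L_req = P_u / φr_n = 116 / 6.363 = 18.23 in total.
Per side: 18.23 / 2 = 9.115 in.
Round up → use L = 9.5 in on each side.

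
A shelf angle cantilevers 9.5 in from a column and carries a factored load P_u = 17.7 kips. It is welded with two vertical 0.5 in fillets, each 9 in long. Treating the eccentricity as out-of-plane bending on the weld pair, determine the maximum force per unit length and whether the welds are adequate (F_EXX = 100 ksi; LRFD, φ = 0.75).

f_max ≈ 6.3 kip/in; adequate

L_w = 2 × 9 = 18 in; section modulus (unit throat) S = 2 × L²/6 = 27 in².
Direct shear f_v = P/L_w = 17.7/18 = 0.9833 kip/in.
Moment M = P × e = 17.7 × 9.5 = 168.15 kip·in; bending f_b = M/S = 6.228 kip/in.
f_max = √(f_v² + f_b²) = √(0.9833² + 6.228²) = 6.305 kip/in.
φr_n = 0.75 × 0.6 × 100 × (0.707 × 0.5) = 15.91 kip/in → adequate.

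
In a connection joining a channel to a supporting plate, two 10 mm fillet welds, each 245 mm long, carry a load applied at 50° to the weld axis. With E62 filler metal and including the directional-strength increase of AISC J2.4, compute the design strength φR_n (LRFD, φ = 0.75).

E62XX → F_EXX = 620 MPa.
t_e = 0.707 × 10 = 7.07 mm; A_we = 7.07 × 490 = 3464 mm².
Directional factor: 1.0 + 0.5 sin^1.5(50°) = 1.335.
F_nw = 0.6 × 620 × 1.335 = 496.7 MPa.
φR_n = 0.75 × 496.7 × 3464 × 10⁻³ = 1291 kN.

φR_n ≈ 1290 kN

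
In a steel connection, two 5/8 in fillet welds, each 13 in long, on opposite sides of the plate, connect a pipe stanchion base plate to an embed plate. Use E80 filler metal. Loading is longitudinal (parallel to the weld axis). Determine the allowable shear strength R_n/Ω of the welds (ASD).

E80XX → F_EXX = 80 ksi.
Effective throat t_e = 0.707 × 0.625 = 0.4419 in.
Total length L = 26 in; A_we = 0.4419 × 26 = 11.49 in².
F_nw = 0.6 F_EXX = 0.6 × 80 = 48 ksi.
R_n = 48 × 11.49 = 551.5 kip; R_n/Ω = 551.5/2.0 = 275.7 kip.

R_n/Ω ≈ 276 kip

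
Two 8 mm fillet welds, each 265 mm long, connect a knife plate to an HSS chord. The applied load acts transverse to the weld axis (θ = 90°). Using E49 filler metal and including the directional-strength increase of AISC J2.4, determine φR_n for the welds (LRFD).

E49XX → F_EXX = 490 MPa.
t_e = 0.707 × 8 = 5.656 mm; A_we = 5.656 × 530 = 2998 mm².
Directional factor: 1.0 + 0.5 sin^1.5(90°) = 1.5.
F_nw = 0.6 × 490 × 1.5 = 441 MPa.
φR_n = 0.75 × 441 × 2998 × 10⁻³ = 991.5 kN.

φR_n ≈ 991 kN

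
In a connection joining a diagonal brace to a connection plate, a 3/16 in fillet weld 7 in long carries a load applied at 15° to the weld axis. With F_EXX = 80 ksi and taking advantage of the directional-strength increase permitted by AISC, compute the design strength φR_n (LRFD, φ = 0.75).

t_e = 0.707 × 0.1875 = 0.1326 in; A_we = 0.1326 × 7 = 0.9279 in².
Directional factor: 1.0 + 0.5 sin^1.5(15°) = 1.066.
F_nw = 0.6 × 80 × 1.066 = 51.16 ksi.
φR_n = 0.75 × 51.16 × 0.9279 = 35.61 kips.

φR_n ≈ 35.6 kips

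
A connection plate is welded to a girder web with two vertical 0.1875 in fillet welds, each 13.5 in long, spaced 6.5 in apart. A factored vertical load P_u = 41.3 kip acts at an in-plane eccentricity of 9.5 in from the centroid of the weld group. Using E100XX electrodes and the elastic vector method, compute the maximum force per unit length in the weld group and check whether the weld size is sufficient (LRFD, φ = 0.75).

E100XX → F_EXX = 100 ksi.
Total weld length L_w = 27 in. Treat welds as unit-width lines.
Polar moment about centroid: J = 2[d³/12 + d(b/2)²] = 2[13.5³/12 + 13.5×3.25²] = 695.2 in³.
Direct shear f_v = P/L_w = 41.3 / 27 = 1.53 kip/in (vertical).
Torsion M = P·e = 41.3 × 9.5 = 392.35 kip·in.
Critical point at (x, y) = (3.25, 6.75) from centroid. f_tx = M·y/J = 3.809 kip/in; f_ty = M·x/J = 1.834 kip/in.
Resultant f_max = √[f_tx² + (f_v + f_ty)²] = √[3.809² + (1.53 + 1.834)²] = 5.082 kip/in.
Capacity per unit length: φr_n = 0.75 × 0.6 × 100 × (0.707 × 0.1875) = 5.965 kip/in.
5.082 ≤ 5.965 → adequate.

f_max ≈ 5.08 kip/in; adequate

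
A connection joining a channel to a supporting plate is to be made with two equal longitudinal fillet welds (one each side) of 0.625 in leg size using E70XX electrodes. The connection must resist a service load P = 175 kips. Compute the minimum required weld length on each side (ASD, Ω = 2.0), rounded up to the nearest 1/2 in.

L = 9.5 in on each side

E70XX → F_EXX = 70 ksi.
Throat t_e = 0.707 × 0.625 = 0.4419 in.
r_n/Ω = (0.6 × 70 × 0.4419) / 2.0 = 9.279 kip/in.
L_req = P / (r_n/Ω) = 175 / 9.279 = 18.86 in total.
Per side: 18.86 / 2 = 9.43 in.
Round up → use L = 9.5 in on each side.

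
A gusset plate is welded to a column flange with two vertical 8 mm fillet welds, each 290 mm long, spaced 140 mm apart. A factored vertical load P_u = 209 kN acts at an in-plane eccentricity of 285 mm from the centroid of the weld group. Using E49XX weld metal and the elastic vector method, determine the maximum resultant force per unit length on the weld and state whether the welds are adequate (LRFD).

E49XX → F_EXX = 490 MPa.
Total weld length L_w = 580 mm. Treat welds as unit-width lines.
Polar moment about centroid: J = 2[d³/12 + d(b/2)²] = 2[290³/12 + 290×70²] = 6907000 mm³.
Direct shear f_v = P/L_w = 209×10³ / 580 = 360.3 N/mm (vertical).
Torsion M = P·e = 209×10³ × 285 = 59565000 N·mm.
Critical point at (x, y) = (70, 145) from centroid. f_tx = M·y/J = 1250 N/mm; f_ty = M·x/J = 603.7 N/mm.
Resultant f_max = √[f_tx² + (f_v + f_ty)²] = √[1250² + (360.3 + 603.7)²] = 1579 N/mm.
Capacity per unit length: φr_n = 0.75 × 0.6 × 490 × (0.707 × 8) = 1247 N/mm.
1579 > 1247 → NOT adequate.

f_max ≈ 1580 N/mm; NOT adequate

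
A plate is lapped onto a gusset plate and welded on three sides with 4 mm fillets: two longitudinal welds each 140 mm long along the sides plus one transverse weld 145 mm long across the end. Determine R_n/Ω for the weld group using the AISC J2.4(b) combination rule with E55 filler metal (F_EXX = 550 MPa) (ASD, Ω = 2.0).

t_e = 0.707 × 4 = 2.828 mm.
R_nwl = 0.6 × 550 × 2.828 × 280 × 10⁻³ = 261.3 kN (longitudinal, 2 welds).
R_nwt = 0.6 × 550 × 2.828 × 145 × 10⁻³ = 135.3 kN (transverse, base value).
(i) R_nwl + R_nwt = 396.6 kN; (ii) 0.85 R_nwl + 1.5 R_nwt = 425.1 kN.
R_n = max = 425.1 kN [governs: (ii)]; R_n/Ω = 212.5 kN.

R_n/Ω ≈ 213 kN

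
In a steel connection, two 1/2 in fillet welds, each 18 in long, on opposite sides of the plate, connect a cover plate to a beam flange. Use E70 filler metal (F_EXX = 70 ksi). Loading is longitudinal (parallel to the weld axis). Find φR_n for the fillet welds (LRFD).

φR_n ≈ 401 kip

Effective throat t_e = 0.707 × 0.5 = 0.3535 in.
Total length L = 36 in; A_we = 0.3535 × 36 = 12.73 in².
F_nw = 0.6 F_EXX = 0.6 × 70 = 42 ksi.
φR_n = 0.75 × 42 × 12.73 = 400.9 kip.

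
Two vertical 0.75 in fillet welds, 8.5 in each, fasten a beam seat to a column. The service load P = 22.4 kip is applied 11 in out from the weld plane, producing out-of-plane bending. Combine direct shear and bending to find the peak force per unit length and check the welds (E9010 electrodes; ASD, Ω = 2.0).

E90XX → F_EXX = 90 ksi.
L_w = 2 × 8.5 = 17 in; section modulus (unit throat) S = 2 × L²/6 = 24.08 in².
Direct shear f_v = P/L_w = 22.4/17 = 1.318 kip/in.
Moment M = P × e = 22.4 × 11 = 246.4 kip·in; bending f_b = M/S = 10.23 kip/in.
f_max = √(f_v² + f_b²) = √(1.318² + 10.23²) = 10.32 kip/in.
r_n/Ω = (1/2.0) × 0.6 × 90 × (0.707 × 0.75) = 14.32 kip/in → adequate.

f_max ≈ 10.3 kip/in; adequate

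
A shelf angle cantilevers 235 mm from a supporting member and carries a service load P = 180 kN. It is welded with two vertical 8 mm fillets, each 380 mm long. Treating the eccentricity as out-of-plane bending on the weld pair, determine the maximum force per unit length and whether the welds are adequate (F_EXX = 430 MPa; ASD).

f_max ≈ 910 N/mm; NOT adequate

L_w = 2 × 380 = 760 mm; section modulus (unit throat) S = 2 × L²/6 = 48130 mm².
Direct shear f_v = P/L_w = 180×10³/760 = 236.8 N/mm.
Moment M = P × e = 180×10³ × 235 = 42300000 N·mm; bending f_b = M/S = 878.8 N/mm.
f_max = √(f_v² + f_b²) = √(236.8² + 878.8²) = 910.2 N/mm.
r_n/Ω = (1/2.0) × 0.6 × 430 × (0.707 × 8) = 729.6 N/mm → NOT adequate.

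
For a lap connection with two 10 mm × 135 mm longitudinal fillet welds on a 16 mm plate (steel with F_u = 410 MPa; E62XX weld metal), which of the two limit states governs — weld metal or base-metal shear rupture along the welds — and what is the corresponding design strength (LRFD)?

E62XX → F_EXX = 620 MPa.
t_e = 0.707 × 10 = 7.07 mm; L = 270 mm.
Weld metal: φR_n = 0.75 × 0.6 × 620 × 7.07 × 270 × 10⁻³ = 532.6 kN.
Base metal (shear rupture): φR_n = 0.75 × 0.6 × 410 × 16 × 270 × 10⁻³ = 797 kN.
Governing: weld metal.

φR_n ≈ 533 kN (weld metal governs)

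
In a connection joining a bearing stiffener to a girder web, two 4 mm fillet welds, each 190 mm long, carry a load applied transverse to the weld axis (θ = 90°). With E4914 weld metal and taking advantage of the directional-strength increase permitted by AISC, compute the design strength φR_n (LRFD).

E49XX → F_EXX = 490 MPa.
t_e = 0.707 × 4 = 2.828 mm; A_we = 2.828 × 380 = 1075 mm².
Directional factor: 1.0 + 0.5 sin^1.5(90°) = 1.5.
F_nw = 0.6 × 490 × 1.5 = 441 MPa.
φR_n = 0.75 × 441 × 1075 × 10⁻³ = 355.4 kN.

φR_n ≈ 355 kN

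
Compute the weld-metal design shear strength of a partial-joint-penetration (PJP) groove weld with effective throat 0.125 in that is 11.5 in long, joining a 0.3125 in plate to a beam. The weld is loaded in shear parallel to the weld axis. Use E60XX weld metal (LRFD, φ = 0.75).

φR_n ≈ 38.8 kips

E60XX → F_EXX = 60 ksi.
Effective throat (given) t_e = 0.125 in.
A_we = 0.125 × 11.5 = 1.438 in².
F_nw = 0.6 F_EXX = 36 ksi.
φR_n = 0.75 × 36 × 1.438 = 38.81 kips.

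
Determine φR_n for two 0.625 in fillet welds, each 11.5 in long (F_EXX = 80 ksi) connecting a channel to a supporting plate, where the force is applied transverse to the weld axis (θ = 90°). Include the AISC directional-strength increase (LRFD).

t_e = 0.707 × 0.625 = 0.4419 in; A_we = 0.4419 × 23 = 10.16 in².
Directional factor: 1.0 + 0.5 sin^1.5(90°) = 1.5.
F_nw = 0.6 × 80 × 1.5 = 72 ksi.
φR_n = 0.75 × 72 × 10.16 = 548.8 kip.

φR_n ≈ 549 kip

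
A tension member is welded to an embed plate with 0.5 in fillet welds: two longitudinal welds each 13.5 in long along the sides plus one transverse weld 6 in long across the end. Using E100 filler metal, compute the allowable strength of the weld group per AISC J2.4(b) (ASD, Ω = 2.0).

E100XX → F_EXX = 100 ksi.
t_e = 0.707 × 0.5 = 0.3535 in.
R_nwl = 0.6 × 100 × 0.3535 × 27 = 572.7 kip (longitudinal, 2 welds).
R_nwt = 0.6 × 100 × 0.3535 × 6 = 127.3 kip (transverse, base value).
(i) R_nwl + R_nwt = 699.9 kip; (ii) 0.85 R_nwl + 1.5 R_nwt = 677.7 kip.
R_n = max = 699.9 kip [governs: (i)]; R_n/Ω = 350 kip.

R_n/Ω ≈ 350 kip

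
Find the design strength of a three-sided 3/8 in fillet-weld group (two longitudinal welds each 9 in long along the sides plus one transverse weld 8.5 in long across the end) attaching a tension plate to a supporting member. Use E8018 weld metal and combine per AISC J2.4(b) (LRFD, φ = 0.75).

φR_n ≈ 268 kips

E80XX → F_EXX = 80 ksi.
t_e = 0.707 × 0.375 = 0.2651 in.
R_nwl = 0.6 × 80 × 0.2651 × 18 = 229.1 kips (longitudinal, 2 welds).
R_nwt = 0.6 × 80 × 0.2651 × 8.5 = 108.2 kips (transverse, base value).
(i) R_nwl + R_nwt = 337.2 kips; (ii) 0.85 R_nwl + 1.5 R_nwt = 357 kips.
R_n = max = 357 kips [governs: (ii)]; φR_n = 267.7 kips.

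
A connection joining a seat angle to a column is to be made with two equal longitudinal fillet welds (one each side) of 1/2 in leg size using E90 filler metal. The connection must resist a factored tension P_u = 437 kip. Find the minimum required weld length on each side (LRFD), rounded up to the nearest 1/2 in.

E90XX → F_EXX = 90 ksi.
Throat t_e = 0.707 × 0.5 = 0.3535 in.
φr_n = 0.75 × 0.6 × 90 × 0.3535 = 14.32 kip/in.
L_req = P_u / φr_n = 437 / 14.32 = 30.52 in total.
Per side: 30.52 / 2 = 15.26 in.
Round up → use L = 15.5 in on each side.

L = 15.5 in on each side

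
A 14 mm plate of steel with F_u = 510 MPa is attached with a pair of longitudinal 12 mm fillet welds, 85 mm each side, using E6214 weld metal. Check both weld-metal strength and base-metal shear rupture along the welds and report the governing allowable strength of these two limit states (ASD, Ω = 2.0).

R_n/Ω ≈ 268 kN (weld metal governs)

E62XX → F_EXX = 620 MPa.
t_e = 0.707 × 12 = 8.484 mm; L = 170 mm.
Weld metal: R_n/Ω = (1/2.0) × 0.6 × 620 × 8.484 × 170 × 10⁻³ = 268.3 kN.
Base metal (shear rupture): R_n/Ω = (1/2.0) × 0.6 × 510 × 14 × 170 × 10⁻³ = 364.1 kN.
Governing: weld metal.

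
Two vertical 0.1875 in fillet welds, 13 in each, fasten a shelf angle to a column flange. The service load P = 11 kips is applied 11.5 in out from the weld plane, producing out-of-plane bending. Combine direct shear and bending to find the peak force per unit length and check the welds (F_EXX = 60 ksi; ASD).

f_max ≈ 2.29 kip/in; adequate

L_w = 2 × 13 = 26 in; section modulus (unit throat) S = 2 × L²/6 = 56.33 in².
Direct shear f_v = P/L_w = 11/26 = 0.4231 kip/in.
Moment M = P × e = 11 × 11.5 = 126.5 kip·in; bending f_b = M/S = 2.246 kip/in.
f_max = √(f_v² + f_b²) = √(0.4231² + 2.246²) = 2.285 kip/in.
r_n/Ω = (1/2.0) × 0.6 × 60 × (0.707 × 0.1875) = 2.386 kip/in → adequate.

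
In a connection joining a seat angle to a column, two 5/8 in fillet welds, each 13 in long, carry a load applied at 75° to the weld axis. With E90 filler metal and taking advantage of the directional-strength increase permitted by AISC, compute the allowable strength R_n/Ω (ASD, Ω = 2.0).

E90XX → F_EXX = 90 ksi.
t_e = 0.707 × 0.625 = 0.4419 in; A_we = 0.4419 × 26 = 11.49 in².
Directional factor: 1.0 + 0.5 sin^1.5(75°) = 1.475.
F_nw = 0.6 × 90 × 1.475 = 79.63 ksi.
R_n/Ω = (79.63 × 11.49) / 2.0 = 457.4 kips.

R_n/Ω ≈ 457 kips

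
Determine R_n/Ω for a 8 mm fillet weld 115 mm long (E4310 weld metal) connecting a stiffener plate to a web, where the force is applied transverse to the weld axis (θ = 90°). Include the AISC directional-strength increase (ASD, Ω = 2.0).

E43XX → F_EXX = 430 MPa.
t_e = 0.707 × 8 = 5.656 mm; A_we = 5.656 × 115 = 650.4 mm².
Directional factor: 1.0 + 0.5 sin^1.5(90°) = 1.5.
F_nw = 0.6 × 430 × 1.5 = 387 MPa.
R_n/Ω = (387 × 650.4) / 2.0 × 10⁻³ = 125.9 kN.

R_n/Ω ≈ 126 kN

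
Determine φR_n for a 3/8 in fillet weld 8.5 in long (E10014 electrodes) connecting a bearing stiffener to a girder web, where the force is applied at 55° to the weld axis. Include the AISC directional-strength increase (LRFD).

φR_n ≈ 139 kips

E100XX → F_EXX = 100 ksi.
t_e = 0.707 × 0.375 = 0.2651 in; A_we = 0.2651 × 8.5 = 2.254 in².
Directional factor: 1.0 + 0.5 sin^1.5(55°) = 1.371.
F_nw = 0.6 × 100 × 1.371 = 82.24 ksi.
φR_n = 0.75 × 82.24 × 2.254 = 139 kips.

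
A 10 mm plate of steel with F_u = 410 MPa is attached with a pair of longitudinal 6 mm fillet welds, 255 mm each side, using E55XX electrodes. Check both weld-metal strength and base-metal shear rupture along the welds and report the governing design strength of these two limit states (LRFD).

φR_n ≈ 535 kN (weld metal governs)

E55XX → F_EXX = 550 MPa.
t_e = 0.707 × 6 = 4.242 mm; L = 510 mm.
Weld metal: φR_n = 0.75 × 0.6 × 550 × 4.242 × 510 × 10⁻³ = 535.4 kN.
Base metal (shear rupture): φR_n = 0.75 × 0.6 × 410 × 10 × 510 × 10⁻³ = 941 kN.
Governing: weld metal.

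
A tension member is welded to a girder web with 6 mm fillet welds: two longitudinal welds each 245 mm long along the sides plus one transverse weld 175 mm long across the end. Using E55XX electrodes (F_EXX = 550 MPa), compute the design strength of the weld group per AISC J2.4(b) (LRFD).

φR_n ≈ 713 kN

t_e = 0.707 × 6 = 4.242 mm.
R_nwl = 0.6 × 550 × 4.242 × 490 × 10⁻³ = 685.9 kN (longitudinal, 2 welds).
R_nwt = 0.6 × 550 × 4.242 × 175 × 10⁻³ = 245 kN (transverse, base value).
(i) R_nwl + R_nwt = 930.9 kN; (ii) 0.85 R_nwl + 1.5 R_nwt = 950.5 kN.
R_n = max = 950.5 kN [governs: (ii)]; φR_n = 712.9 kN.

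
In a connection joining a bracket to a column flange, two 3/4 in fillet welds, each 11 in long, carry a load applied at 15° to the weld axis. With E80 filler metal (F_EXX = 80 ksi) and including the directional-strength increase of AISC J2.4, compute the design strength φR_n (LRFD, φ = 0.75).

φR_n ≈ 448 kip

t_e = 0.707 × 0.75 = 0.5302 in; A_we = 0.5302 × 22 = 11.67 in².
Directional factor: 1.0 + 0.5 sin^1.5(15°) = 1.066.
F_nw = 0.6 × 80 × 1.066 = 51.16 ksi.
φR_n = 0.75 × 51.16 × 11.67 = 447.6 kip.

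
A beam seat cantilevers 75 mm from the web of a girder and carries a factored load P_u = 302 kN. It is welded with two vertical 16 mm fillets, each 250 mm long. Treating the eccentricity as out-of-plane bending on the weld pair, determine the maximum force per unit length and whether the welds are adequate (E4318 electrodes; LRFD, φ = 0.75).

f_max ≈ 1240 N/mm; adequate

E43XX → F_EXX = 430 MPa.
L_w = 2 × 250 = 500 mm; section modulus (unit throat) S = 2 × L²/6 = 20830 mm².
Direct shear f_v = P/L_w = 302×10³/500 = 604 N/mm.
Moment M = P × e = 302×10³ × 75 = 22650000 N·mm; bending f_b = M/S = 1087 N/mm.
f_max = √(f_v² + f_b²) = √(604² + 1087²) = 1244 N/mm.
φr_n = 0.75 × 0.6 × 430 × (0.707 × 16) = 2189 N/mm → adequate.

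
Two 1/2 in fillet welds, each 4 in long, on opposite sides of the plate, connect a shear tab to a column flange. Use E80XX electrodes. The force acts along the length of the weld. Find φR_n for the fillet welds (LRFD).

E80XX → F_EXX = 80 ksi.
Effective throat t_e = 0.707 × 0.5 = 0.3535 in.
Total length L = 8 in; A_we = 0.3535 × 8 = 2.828 in².
F_nw = 0.6 F_EXX = 0.6 × 80 = 48 ksi.
φR_n = 0.75 × 48 × 2.828 = 101.8 kip.

φR_n ≈ 102 kip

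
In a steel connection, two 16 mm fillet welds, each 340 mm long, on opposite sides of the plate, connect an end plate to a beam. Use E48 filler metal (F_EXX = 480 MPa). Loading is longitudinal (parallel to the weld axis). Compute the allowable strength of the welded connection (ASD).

Effective throat t_e = 0.707 × 16 = 11.31 mm.
Total length L = 680 mm; A_we = 11.31 × 680 = 7692 mm².
F_nw = 0.6 F_EXX = 0.6 × 480 = 288 MPa.
R_n = 288 × 7692 × 10⁻³ = 2215 kN; R_n/Ω = 2215/2.0 = 1108 kN.

R_n/Ω ≈ 1110 kN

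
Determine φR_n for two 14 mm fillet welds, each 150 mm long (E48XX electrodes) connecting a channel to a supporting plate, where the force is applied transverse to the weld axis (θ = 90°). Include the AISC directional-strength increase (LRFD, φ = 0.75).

φR_n ≈ 962 kN

E48XX → F_EXX = 480 MPa.
t_e = 0.707 × 14 = 9.898 mm; A_we = 9.898 × 300 = 2969 mm².
Directional factor: 1.0 + 0.5 sin^1.5(90°) = 1.5.
F_nw = 0.6 × 480 × 1.5 = 432 MPa.
φR_n = 0.75 × 432 × 2969 × 10⁻³ = 962.1 kN.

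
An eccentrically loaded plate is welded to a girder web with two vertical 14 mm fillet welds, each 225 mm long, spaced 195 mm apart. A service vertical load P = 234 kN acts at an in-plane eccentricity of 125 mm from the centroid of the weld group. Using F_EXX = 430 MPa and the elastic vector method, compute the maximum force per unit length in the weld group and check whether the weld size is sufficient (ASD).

f_max ≈ 1120 N/mm; adequate

Total weld length L_w = 450 mm. Treat welds as unit-width lines.
Polar moment about centroid: J = 2[d³/12 + d(b/2)²] = 2[225³/12 + 225×97.5²] = 6176000 mm³.
Direct shear f_v = P/L_w = 234×10³ / 450 = 520 N/mm (vertical).
Torsion M = P·e = 234×10³ × 125 = 29250000 N·mm.
Critical point at (x, y) = (97.5, 112.5) from centroid. f_tx = M·y/J = 532.8 N/mm; f_ty = M·x/J = 461.7 N/mm.
Resultant f_max = √[f_tx² + (f_v + f_ty)²] = √[532.8² + (520 + 461.7)²] = 1117 N/mm.
Capacity per unit length: r_n/Ω = (1/2.0) × 0.6 × 430 × (0.707 × 14) = 1277 N/mm.
1117 ≤ 1277 → adequate.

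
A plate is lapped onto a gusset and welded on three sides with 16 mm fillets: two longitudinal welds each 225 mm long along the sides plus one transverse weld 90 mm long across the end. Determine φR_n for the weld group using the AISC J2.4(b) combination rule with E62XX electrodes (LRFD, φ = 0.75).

φR_n ≈ 1700 kN

E62XX → F_EXX = 620 MPa.
t_e = 0.707 × 16 = 11.31 mm.
R_nwl = 0.6 × 620 × 11.31 × 450 × 10⁻³ = 1894 kN (longitudinal, 2 welds).
R_nwt = 0.6 × 620 × 11.31 × 90 × 10⁻³ = 378.7 kN (transverse, base value).
(i) R_nwl + R_nwt = 2272 kN; (ii) 0.85 R_nwl + 1.5 R_nwt = 2178 kN.
R_n = max = 2272 kN [governs: (i)]; φR_n = 1704 kN.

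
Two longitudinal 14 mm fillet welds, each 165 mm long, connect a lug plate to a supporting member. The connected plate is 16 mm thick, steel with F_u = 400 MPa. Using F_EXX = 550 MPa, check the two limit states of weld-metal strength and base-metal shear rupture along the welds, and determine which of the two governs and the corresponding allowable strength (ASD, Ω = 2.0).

R_n/Ω ≈ 539 kN (weld metal governs)

t_e = 0.707 × 14 = 9.898 mm; L = 330 mm.
Weld metal: R_n/Ω = (1/2.0) × 0.6 × 550 × 9.898 × 330 × 10⁻³ = 538.9 kN.
Base metal (shear rupture): R_n/Ω = (1/2.0) × 0.6 × 400 × 16 × 330 × 10⁻³ = 633.6 kN.
Governing: weld metal.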